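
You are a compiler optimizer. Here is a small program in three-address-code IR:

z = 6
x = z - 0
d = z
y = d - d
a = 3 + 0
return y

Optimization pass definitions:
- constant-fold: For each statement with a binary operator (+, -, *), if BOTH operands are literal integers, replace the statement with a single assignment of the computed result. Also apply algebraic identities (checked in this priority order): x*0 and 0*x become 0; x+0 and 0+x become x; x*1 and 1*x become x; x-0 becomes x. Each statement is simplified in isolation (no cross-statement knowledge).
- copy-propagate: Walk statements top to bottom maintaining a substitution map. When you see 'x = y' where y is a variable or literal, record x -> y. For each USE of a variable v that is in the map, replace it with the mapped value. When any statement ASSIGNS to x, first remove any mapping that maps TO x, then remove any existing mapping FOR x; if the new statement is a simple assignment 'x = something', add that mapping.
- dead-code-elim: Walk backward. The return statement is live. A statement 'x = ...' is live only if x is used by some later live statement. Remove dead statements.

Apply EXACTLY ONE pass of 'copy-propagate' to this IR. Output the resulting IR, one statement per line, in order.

Applying copy-propagate statement-by-statement:
  [1] z = 6  (unchanged)
  [2] x = z - 0  -> x = 6 - 0
  [3] d = z  -> d = 6
  [4] y = d - d  -> y = 6 - 6
  [5] a = 3 + 0  (unchanged)
  [6] return y  (unchanged)
Result (6 stmts):
  z = 6
  x = 6 - 0
  d = 6
  y = 6 - 6
  a = 3 + 0
  return y

Answer: z = 6
x = 6 - 0
d = 6
y = 6 - 6
a = 3 + 0
return y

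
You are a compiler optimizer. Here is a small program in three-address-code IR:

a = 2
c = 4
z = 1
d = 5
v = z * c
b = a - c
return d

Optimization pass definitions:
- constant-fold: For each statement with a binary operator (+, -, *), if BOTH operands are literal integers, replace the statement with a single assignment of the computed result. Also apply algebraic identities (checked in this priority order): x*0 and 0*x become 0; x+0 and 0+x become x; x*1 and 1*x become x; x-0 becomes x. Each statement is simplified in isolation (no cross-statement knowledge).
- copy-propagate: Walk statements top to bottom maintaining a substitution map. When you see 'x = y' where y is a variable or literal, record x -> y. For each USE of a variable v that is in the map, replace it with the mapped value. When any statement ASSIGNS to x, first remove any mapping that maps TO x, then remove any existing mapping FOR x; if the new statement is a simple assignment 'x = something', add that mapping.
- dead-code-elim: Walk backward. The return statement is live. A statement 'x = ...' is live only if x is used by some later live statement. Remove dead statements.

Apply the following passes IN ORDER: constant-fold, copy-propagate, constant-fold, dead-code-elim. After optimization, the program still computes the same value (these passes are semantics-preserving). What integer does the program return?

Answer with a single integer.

Answer: 5

Derivation:
Initial IR:
  a = 2
  c = 4
  z = 1
  d = 5
  v = z * c
  b = a - c
  return d
After constant-fold (7 stmts):
  a = 2
  c = 4
  z = 1
  d = 5
  v = z * c
  b = a - c
  return d
After copy-propagate (7 stmts):
  a = 2
  c = 4
  z = 1
  d = 5
  v = 1 * 4
  b = 2 - 4
  return 5
After constant-fold (7 stmts):
  a = 2
  c = 4
  z = 1
  d = 5
  v = 4
  b = -2
  return 5
After dead-code-elim (1 stmts):
  return 5
Evaluate:
  a = 2  =>  a = 2
  c = 4  =>  c = 4
  z = 1  =>  z = 1
  d = 5  =>  d = 5
  v = z * c  =>  v = 4
  b = a - c  =>  b = -2
  return d = 5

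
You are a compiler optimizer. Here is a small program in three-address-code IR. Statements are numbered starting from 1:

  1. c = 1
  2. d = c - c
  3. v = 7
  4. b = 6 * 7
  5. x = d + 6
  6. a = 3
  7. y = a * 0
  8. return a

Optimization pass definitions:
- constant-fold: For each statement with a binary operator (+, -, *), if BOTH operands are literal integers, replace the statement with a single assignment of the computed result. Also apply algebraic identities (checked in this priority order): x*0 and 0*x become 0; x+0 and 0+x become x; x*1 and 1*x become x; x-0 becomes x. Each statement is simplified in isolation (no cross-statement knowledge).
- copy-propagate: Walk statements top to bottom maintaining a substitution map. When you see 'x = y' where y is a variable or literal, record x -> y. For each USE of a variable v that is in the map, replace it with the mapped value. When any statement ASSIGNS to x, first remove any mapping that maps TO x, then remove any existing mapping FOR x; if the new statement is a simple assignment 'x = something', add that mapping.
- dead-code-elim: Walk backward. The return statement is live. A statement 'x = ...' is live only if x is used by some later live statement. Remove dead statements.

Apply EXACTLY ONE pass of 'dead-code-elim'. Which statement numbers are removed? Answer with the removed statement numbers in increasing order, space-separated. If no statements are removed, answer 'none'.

Backward liveness scan:
Stmt 1 'c = 1': DEAD (c not in live set [])
Stmt 2 'd = c - c': DEAD (d not in live set [])
Stmt 3 'v = 7': DEAD (v not in live set [])
Stmt 4 'b = 6 * 7': DEAD (b not in live set [])
Stmt 5 'x = d + 6': DEAD (x not in live set [])
Stmt 6 'a = 3': KEEP (a is live); live-in = []
Stmt 7 'y = a * 0': DEAD (y not in live set ['a'])
Stmt 8 'return a': KEEP (return); live-in = ['a']
Removed statement numbers: [1, 2, 3, 4, 5, 7]
Surviving IR:
  a = 3
  return a

Answer: 1 2 3 4 5 7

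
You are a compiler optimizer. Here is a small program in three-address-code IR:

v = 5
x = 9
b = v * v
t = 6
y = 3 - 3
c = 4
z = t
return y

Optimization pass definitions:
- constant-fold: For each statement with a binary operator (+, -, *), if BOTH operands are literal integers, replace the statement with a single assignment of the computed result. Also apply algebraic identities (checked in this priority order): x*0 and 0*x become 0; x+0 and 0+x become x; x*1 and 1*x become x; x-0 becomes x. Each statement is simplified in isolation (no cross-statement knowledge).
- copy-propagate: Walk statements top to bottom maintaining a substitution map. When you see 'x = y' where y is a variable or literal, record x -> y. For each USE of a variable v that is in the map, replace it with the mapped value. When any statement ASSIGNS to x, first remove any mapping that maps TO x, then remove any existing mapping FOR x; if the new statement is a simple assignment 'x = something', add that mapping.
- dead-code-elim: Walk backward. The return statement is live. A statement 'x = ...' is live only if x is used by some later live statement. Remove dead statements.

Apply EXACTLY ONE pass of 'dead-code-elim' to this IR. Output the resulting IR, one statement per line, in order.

Applying dead-code-elim statement-by-statement:
  [8] return y  -> KEEP (return); live=['y']
  [7] z = t  -> DEAD (z not live)
  [6] c = 4  -> DEAD (c not live)
  [5] y = 3 - 3  -> KEEP; live=[]
  [4] t = 6  -> DEAD (t not live)
  [3] b = v * v  -> DEAD (b not live)
  [2] x = 9  -> DEAD (x not live)
  [1] v = 5  -> DEAD (v not live)
Result (2 stmts):
  y = 3 - 3
  return y

Answer: y = 3 - 3
return y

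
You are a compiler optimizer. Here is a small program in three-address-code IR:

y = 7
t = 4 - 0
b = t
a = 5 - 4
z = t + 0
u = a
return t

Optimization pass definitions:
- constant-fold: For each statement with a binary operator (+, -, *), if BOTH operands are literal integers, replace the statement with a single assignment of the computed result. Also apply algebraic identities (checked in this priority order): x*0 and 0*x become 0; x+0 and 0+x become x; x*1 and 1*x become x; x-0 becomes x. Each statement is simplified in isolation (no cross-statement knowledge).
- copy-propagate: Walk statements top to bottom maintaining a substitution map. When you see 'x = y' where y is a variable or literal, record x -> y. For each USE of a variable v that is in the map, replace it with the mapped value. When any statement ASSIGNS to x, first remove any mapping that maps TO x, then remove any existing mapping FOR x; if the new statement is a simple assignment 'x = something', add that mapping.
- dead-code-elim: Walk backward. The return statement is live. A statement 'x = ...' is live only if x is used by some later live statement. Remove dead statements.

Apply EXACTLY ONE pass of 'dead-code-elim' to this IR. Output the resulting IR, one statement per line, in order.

Applying dead-code-elim statement-by-statement:
  [7] return t  -> KEEP (return); live=['t']
  [6] u = a  -> DEAD (u not live)
  [5] z = t + 0  -> DEAD (z not live)
  [4] a = 5 - 4  -> DEAD (a not live)
  [3] b = t  -> DEAD (b not live)
  [2] t = 4 - 0  -> KEEP; live=[]
  [1] y = 7  -> DEAD (y not live)
Result (2 stmts):
  t = 4 - 0
  return t

Answer: t = 4 - 0
return t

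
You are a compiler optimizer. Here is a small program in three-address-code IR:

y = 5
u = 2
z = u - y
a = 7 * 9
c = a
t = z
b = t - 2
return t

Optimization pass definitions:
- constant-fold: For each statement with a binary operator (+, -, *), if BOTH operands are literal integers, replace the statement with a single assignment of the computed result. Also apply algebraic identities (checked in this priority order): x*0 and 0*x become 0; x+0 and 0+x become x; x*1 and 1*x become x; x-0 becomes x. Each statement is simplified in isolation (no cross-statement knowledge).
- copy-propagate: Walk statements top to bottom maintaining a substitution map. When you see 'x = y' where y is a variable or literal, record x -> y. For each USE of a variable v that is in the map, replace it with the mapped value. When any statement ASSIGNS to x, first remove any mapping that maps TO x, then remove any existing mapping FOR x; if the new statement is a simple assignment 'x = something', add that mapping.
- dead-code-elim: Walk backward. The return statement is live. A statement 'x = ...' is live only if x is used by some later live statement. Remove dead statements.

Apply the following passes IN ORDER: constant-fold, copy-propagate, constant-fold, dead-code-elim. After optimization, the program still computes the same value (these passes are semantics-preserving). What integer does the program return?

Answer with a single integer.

Initial IR:
  y = 5
  u = 2
  z = u - y
  a = 7 * 9
  c = a
  t = z
  b = t - 2
  return t
After constant-fold (8 stmts):
  y = 5
  u = 2
  z = u - y
  a = 63
  c = a
  t = z
  b = t - 2
  return t
After copy-propagate (8 stmts):
  y = 5
  u = 2
  z = 2 - 5
  a = 63
  c = 63
  t = z
  b = z - 2
  return z
After constant-fold (8 stmts):
  y = 5
  u = 2
  z = -3
  a = 63
  c = 63
  t = z
  b = z - 2
  return z
After dead-code-elim (2 stmts):
  z = -3
  return z
Evaluate:
  y = 5  =>  y = 5
  u = 2  =>  u = 2
  z = u - y  =>  z = -3
  a = 7 * 9  =>  a = 63
  c = a  =>  c = 63
  t = z  =>  t = -3
  b = t - 2  =>  b = -5
  return t = -3

Answer: -3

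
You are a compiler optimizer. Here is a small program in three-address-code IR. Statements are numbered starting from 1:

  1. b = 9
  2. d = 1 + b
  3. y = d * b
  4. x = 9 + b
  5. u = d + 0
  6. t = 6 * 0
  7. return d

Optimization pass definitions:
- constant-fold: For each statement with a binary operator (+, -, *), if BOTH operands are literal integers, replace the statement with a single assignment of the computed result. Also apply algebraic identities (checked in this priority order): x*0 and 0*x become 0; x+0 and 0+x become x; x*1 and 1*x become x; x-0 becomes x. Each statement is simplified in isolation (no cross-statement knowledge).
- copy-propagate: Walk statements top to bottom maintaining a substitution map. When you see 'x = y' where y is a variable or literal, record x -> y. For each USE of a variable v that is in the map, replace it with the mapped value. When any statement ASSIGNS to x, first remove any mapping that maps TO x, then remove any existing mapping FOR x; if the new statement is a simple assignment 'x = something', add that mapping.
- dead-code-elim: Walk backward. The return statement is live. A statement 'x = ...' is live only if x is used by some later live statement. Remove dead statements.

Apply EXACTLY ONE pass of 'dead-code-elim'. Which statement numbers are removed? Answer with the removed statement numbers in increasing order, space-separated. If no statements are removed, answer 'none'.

Answer: 3 4 5 6

Derivation:
Backward liveness scan:
Stmt 1 'b = 9': KEEP (b is live); live-in = []
Stmt 2 'd = 1 + b': KEEP (d is live); live-in = ['b']
Stmt 3 'y = d * b': DEAD (y not in live set ['d'])
Stmt 4 'x = 9 + b': DEAD (x not in live set ['d'])
Stmt 5 'u = d + 0': DEAD (u not in live set ['d'])
Stmt 6 't = 6 * 0': DEAD (t not in live set ['d'])
Stmt 7 'return d': KEEP (return); live-in = ['d']
Removed statement numbers: [3, 4, 5, 6]
Surviving IR:
  b = 9
  d = 1 + b
  return d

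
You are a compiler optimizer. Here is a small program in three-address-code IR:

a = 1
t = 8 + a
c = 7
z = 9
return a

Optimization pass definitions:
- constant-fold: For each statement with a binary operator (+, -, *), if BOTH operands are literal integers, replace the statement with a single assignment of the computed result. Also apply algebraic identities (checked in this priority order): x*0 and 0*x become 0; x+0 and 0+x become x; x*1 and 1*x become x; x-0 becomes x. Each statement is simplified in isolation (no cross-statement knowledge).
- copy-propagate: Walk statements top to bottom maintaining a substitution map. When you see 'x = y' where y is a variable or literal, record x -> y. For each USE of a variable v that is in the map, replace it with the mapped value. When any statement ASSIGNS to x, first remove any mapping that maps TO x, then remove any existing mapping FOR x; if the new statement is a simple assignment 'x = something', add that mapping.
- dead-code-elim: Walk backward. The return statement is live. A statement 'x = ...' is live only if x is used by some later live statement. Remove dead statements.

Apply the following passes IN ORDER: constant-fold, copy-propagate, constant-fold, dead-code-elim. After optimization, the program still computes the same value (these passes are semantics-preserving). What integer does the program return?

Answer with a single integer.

Answer: 1

Derivation:
Initial IR:
  a = 1
  t = 8 + a
  c = 7
  z = 9
  return a
After constant-fold (5 stmts):
  a = 1
  t = 8 + a
  c = 7
  z = 9
  return a
After copy-propagate (5 stmts):
  a = 1
  t = 8 + 1
  c = 7
  z = 9
  return 1
After constant-fold (5 stmts):
  a = 1
  t = 9
  c = 7
  z = 9
  return 1
After dead-code-elim (1 stmts):
  return 1
Evaluate:
  a = 1  =>  a = 1
  t = 8 + a  =>  t = 9
  c = 7  =>  c = 7
  z = 9  =>  z = 9
  return a = 1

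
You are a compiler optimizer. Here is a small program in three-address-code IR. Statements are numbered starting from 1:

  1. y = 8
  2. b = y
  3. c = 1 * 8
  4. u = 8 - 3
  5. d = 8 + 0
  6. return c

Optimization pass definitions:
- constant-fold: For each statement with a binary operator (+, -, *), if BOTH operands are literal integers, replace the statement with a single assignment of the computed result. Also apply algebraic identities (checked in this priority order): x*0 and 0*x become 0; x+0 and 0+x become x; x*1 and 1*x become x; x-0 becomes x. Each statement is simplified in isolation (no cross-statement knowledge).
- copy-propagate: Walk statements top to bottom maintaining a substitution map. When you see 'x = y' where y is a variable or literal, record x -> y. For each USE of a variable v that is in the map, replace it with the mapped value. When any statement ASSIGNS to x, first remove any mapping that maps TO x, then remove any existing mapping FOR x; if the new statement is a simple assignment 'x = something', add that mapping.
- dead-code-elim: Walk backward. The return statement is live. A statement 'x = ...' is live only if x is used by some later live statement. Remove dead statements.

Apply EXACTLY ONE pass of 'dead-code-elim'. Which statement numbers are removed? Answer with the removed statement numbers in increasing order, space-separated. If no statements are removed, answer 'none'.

Backward liveness scan:
Stmt 1 'y = 8': DEAD (y not in live set [])
Stmt 2 'b = y': DEAD (b not in live set [])
Stmt 3 'c = 1 * 8': KEEP (c is live); live-in = []
Stmt 4 'u = 8 - 3': DEAD (u not in live set ['c'])
Stmt 5 'd = 8 + 0': DEAD (d not in live set ['c'])
Stmt 6 'return c': KEEP (return); live-in = ['c']
Removed statement numbers: [1, 2, 4, 5]
Surviving IR:
  c = 1 * 8
  return c

Answer: 1 2 4 5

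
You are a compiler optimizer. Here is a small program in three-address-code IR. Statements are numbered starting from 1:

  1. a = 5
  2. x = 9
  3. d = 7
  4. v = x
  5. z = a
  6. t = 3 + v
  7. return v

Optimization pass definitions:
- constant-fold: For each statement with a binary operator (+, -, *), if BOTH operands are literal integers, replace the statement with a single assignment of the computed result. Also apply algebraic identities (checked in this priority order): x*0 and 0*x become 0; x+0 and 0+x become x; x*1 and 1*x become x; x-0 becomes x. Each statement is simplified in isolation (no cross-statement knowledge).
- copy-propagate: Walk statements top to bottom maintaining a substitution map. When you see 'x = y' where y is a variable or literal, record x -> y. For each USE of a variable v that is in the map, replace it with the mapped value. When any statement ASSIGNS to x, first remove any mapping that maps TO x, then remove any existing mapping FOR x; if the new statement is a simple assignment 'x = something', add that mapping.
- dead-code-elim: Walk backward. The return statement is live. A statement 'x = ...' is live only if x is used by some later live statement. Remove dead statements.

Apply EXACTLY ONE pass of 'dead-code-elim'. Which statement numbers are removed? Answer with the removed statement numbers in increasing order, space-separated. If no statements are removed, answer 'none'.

Answer: 1 3 5 6

Derivation:
Backward liveness scan:
Stmt 1 'a = 5': DEAD (a not in live set [])
Stmt 2 'x = 9': KEEP (x is live); live-in = []
Stmt 3 'd = 7': DEAD (d not in live set ['x'])
Stmt 4 'v = x': KEEP (v is live); live-in = ['x']
Stmt 5 'z = a': DEAD (z not in live set ['v'])
Stmt 6 't = 3 + v': DEAD (t not in live set ['v'])
Stmt 7 'return v': KEEP (return); live-in = ['v']
Removed statement numbers: [1, 3, 5, 6]
Surviving IR:
  x = 9
  v = x
  return v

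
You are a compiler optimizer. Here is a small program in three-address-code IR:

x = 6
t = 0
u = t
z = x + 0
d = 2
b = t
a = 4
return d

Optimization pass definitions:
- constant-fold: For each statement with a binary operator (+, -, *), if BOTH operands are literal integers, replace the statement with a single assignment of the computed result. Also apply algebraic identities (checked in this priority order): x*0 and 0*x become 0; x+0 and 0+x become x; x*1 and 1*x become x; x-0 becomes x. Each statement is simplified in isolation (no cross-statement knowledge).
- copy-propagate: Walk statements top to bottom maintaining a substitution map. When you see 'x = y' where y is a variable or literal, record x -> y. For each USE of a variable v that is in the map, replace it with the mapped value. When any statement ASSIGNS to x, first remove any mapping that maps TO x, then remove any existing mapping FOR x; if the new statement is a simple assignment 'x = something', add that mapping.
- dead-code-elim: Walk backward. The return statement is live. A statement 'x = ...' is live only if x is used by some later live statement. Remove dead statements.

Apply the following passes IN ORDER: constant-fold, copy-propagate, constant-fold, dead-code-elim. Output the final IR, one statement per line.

Answer: return 2

Derivation:
Initial IR:
  x = 6
  t = 0
  u = t
  z = x + 0
  d = 2
  b = t
  a = 4
  return d
After constant-fold (8 stmts):
  x = 6
  t = 0
  u = t
  z = x
  d = 2
  b = t
  a = 4
  return d
After copy-propagate (8 stmts):
  x = 6
  t = 0
  u = 0
  z = 6
  d = 2
  b = 0
  a = 4
  return 2
After constant-fold (8 stmts):
  x = 6
  t = 0
  u = 0
  z = 6
  d = 2
  b = 0
  a = 4
  return 2
After dead-code-elim (1 stmts):
  return 2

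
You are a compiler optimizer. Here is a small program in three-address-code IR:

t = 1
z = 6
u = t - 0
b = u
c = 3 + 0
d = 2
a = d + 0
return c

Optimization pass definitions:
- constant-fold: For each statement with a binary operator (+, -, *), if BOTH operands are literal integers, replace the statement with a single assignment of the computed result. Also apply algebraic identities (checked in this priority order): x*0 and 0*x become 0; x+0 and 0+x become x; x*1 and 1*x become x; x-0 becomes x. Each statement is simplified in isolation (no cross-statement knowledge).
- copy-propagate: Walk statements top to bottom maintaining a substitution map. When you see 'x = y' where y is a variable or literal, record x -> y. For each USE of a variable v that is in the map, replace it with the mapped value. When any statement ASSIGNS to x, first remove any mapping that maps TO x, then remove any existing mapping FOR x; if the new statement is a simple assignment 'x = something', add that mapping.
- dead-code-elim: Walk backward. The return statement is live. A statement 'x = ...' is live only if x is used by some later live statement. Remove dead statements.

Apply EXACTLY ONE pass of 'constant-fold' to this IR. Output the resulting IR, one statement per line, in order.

Applying constant-fold statement-by-statement:
  [1] t = 1  (unchanged)
  [2] z = 6  (unchanged)
  [3] u = t - 0  -> u = t
  [4] b = u  (unchanged)
  [5] c = 3 + 0  -> c = 3
  [6] d = 2  (unchanged)
  [7] a = d + 0  -> a = d
  [8] return c  (unchanged)
Result (8 stmts):
  t = 1
  z = 6
  u = t
  b = u
  c = 3
  d = 2
  a = d
  return c

Answer: t = 1
z = 6
u = t
b = u
c = 3
d = 2
a = d
return c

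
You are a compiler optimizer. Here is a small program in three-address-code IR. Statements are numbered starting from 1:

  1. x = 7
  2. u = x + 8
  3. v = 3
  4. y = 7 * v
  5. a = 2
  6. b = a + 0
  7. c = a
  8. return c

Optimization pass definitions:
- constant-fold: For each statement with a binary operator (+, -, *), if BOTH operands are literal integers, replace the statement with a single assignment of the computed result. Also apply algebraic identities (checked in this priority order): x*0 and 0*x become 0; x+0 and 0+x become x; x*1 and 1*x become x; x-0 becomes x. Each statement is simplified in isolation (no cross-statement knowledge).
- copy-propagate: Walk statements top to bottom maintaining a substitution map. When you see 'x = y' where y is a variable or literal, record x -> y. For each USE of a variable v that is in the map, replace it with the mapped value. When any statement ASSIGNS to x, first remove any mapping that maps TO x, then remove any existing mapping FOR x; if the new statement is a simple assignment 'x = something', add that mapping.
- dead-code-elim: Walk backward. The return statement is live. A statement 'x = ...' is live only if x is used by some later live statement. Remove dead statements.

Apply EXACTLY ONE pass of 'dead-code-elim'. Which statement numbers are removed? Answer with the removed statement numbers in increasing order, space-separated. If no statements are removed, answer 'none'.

Backward liveness scan:
Stmt 1 'x = 7': DEAD (x not in live set [])
Stmt 2 'u = x + 8': DEAD (u not in live set [])
Stmt 3 'v = 3': DEAD (v not in live set [])
Stmt 4 'y = 7 * v': DEAD (y not in live set [])
Stmt 5 'a = 2': KEEP (a is live); live-in = []
Stmt 6 'b = a + 0': DEAD (b not in live set ['a'])
Stmt 7 'c = a': KEEP (c is live); live-in = ['a']
Stmt 8 'return c': KEEP (return); live-in = ['c']
Removed statement numbers: [1, 2, 3, 4, 6]
Surviving IR:
  a = 2
  c = a
  return c

Answer: 1 2 3 4 6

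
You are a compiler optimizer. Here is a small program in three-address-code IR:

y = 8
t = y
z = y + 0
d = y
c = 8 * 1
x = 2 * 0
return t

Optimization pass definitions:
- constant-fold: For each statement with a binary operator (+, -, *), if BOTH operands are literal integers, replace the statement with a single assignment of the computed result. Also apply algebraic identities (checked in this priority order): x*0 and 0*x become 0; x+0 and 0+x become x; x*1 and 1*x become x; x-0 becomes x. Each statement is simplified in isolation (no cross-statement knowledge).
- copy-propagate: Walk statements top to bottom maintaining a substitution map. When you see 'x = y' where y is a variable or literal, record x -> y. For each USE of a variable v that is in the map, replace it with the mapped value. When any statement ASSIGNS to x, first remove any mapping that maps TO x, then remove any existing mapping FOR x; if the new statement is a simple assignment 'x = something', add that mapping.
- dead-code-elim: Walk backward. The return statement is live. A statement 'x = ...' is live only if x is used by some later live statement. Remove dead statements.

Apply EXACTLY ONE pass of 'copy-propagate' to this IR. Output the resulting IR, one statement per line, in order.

Applying copy-propagate statement-by-statement:
  [1] y = 8  (unchanged)
  [2] t = y  -> t = 8
  [3] z = y + 0  -> z = 8 + 0
  [4] d = y  -> d = 8
  [5] c = 8 * 1  (unchanged)
  [6] x = 2 * 0  (unchanged)
  [7] return t  -> return 8
Result (7 stmts):
  y = 8
  t = 8
  z = 8 + 0
  d = 8
  c = 8 * 1
  x = 2 * 0
  return 8

Answer: y = 8
t = 8
z = 8 + 0
d = 8
c = 8 * 1
x = 2 * 0
return 8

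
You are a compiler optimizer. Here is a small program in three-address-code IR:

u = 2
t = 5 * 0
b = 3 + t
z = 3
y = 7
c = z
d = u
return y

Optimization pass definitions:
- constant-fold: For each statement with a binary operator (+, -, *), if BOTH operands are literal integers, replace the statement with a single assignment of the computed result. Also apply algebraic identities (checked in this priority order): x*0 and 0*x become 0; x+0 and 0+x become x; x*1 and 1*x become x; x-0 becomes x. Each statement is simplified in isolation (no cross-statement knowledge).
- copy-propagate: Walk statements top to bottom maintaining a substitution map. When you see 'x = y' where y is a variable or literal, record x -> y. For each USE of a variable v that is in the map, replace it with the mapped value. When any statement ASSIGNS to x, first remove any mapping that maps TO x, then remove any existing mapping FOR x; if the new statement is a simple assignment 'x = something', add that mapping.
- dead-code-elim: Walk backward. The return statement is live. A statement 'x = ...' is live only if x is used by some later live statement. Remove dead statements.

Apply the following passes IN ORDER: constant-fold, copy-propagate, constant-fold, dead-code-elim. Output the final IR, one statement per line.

Initial IR:
  u = 2
  t = 5 * 0
  b = 3 + t
  z = 3
  y = 7
  c = z
  d = u
  return y
After constant-fold (8 stmts):
  u = 2
  t = 0
  b = 3 + t
  z = 3
  y = 7
  c = z
  d = u
  return y
After copy-propagate (8 stmts):
  u = 2
  t = 0
  b = 3 + 0
  z = 3
  y = 7
  c = 3
  d = 2
  return 7
After constant-fold (8 stmts):
  u = 2
  t = 0
  b = 3
  z = 3
  y = 7
  c = 3
  d = 2
  return 7
After dead-code-elim (1 stmts):
  return 7

Answer: return 7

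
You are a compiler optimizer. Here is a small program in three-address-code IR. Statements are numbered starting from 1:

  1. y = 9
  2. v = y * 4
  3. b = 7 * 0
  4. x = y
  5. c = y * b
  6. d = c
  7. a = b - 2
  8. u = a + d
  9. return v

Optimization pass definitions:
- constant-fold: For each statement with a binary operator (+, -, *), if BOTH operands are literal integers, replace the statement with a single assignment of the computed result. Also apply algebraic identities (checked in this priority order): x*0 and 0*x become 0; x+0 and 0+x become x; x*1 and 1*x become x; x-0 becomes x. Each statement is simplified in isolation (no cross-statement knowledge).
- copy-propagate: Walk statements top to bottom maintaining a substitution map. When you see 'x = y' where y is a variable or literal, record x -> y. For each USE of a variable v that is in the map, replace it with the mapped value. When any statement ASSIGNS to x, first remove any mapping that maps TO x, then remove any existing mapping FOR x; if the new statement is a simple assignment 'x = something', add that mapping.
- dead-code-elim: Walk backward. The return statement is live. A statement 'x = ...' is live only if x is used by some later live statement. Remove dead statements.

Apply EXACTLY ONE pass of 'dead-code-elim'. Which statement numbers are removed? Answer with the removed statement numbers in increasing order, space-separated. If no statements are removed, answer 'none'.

Answer: 3 4 5 6 7 8

Derivation:
Backward liveness scan:
Stmt 1 'y = 9': KEEP (y is live); live-in = []
Stmt 2 'v = y * 4': KEEP (v is live); live-in = ['y']
Stmt 3 'b = 7 * 0': DEAD (b not in live set ['v'])
Stmt 4 'x = y': DEAD (x not in live set ['v'])
Stmt 5 'c = y * b': DEAD (c not in live set ['v'])
Stmt 6 'd = c': DEAD (d not in live set ['v'])
Stmt 7 'a = b - 2': DEAD (a not in live set ['v'])
Stmt 8 'u = a + d': DEAD (u not in live set ['v'])
Stmt 9 'return v': KEEP (return); live-in = ['v']
Removed statement numbers: [3, 4, 5, 6, 7, 8]
Surviving IR:
  y = 9
  v = y * 4
  return v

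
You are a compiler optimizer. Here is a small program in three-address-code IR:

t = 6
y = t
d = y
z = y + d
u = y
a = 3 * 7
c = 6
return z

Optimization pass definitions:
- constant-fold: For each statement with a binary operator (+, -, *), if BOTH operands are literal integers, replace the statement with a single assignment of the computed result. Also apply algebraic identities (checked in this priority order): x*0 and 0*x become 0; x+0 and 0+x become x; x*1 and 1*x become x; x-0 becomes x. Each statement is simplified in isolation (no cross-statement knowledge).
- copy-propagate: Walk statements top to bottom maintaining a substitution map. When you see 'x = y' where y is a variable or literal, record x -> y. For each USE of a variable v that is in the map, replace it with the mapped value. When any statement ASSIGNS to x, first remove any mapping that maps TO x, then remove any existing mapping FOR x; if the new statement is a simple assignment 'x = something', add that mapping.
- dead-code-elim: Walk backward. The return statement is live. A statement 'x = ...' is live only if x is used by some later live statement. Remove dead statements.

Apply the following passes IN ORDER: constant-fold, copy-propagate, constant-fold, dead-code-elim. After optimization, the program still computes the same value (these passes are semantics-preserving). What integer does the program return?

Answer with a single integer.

Answer: 12

Derivation:
Initial IR:
  t = 6
  y = t
  d = y
  z = y + d
  u = y
  a = 3 * 7
  c = 6
  return z
After constant-fold (8 stmts):
  t = 6
  y = t
  d = y
  z = y + d
  u = y
  a = 21
  c = 6
  return z
After copy-propagate (8 stmts):
  t = 6
  y = 6
  d = 6
  z = 6 + 6
  u = 6
  a = 21
  c = 6
  return z
After constant-fold (8 stmts):
  t = 6
  y = 6
  d = 6
  z = 12
  u = 6
  a = 21
  c = 6
  return z
After dead-code-elim (2 stmts):
  z = 12
  return z
Evaluate:
  t = 6  =>  t = 6
  y = t  =>  y = 6
  d = y  =>  d = 6
  z = y + d  =>  z = 12
  u = y  =>  u = 6
  a = 3 * 7  =>  a = 21
  c = 6  =>  c = 6
  return z = 12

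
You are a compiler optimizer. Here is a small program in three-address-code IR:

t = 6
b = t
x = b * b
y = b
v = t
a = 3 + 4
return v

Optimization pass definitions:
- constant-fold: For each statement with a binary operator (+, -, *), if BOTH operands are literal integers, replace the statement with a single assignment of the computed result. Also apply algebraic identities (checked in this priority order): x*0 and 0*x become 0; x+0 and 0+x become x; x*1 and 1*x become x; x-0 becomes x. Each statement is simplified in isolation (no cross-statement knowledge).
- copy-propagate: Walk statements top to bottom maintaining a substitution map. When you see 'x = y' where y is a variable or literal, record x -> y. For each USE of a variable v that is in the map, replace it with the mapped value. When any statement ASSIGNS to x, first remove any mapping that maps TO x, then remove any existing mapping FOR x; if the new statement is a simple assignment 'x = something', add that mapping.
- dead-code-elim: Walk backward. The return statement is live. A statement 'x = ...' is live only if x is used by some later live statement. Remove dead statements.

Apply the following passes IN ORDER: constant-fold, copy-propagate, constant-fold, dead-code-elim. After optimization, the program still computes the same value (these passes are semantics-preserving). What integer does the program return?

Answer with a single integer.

Initial IR:
  t = 6
  b = t
  x = b * b
  y = b
  v = t
  a = 3 + 4
  return v
After constant-fold (7 stmts):
  t = 6
  b = t
  x = b * b
  y = b
  v = t
  a = 7
  return v
After copy-propagate (7 stmts):
  t = 6
  b = 6
  x = 6 * 6
  y = 6
  v = 6
  a = 7
  return 6
After constant-fold (7 stmts):
  t = 6
  b = 6
  x = 36
  y = 6
  v = 6
  a = 7
  return 6
After dead-code-elim (1 stmts):
  return 6
Evaluate:
  t = 6  =>  t = 6
  b = t  =>  b = 6
  x = b * b  =>  x = 36
  y = b  =>  y = 6
  v = t  =>  v = 6
  a = 3 + 4  =>  a = 7
  return v = 6

Answer: 6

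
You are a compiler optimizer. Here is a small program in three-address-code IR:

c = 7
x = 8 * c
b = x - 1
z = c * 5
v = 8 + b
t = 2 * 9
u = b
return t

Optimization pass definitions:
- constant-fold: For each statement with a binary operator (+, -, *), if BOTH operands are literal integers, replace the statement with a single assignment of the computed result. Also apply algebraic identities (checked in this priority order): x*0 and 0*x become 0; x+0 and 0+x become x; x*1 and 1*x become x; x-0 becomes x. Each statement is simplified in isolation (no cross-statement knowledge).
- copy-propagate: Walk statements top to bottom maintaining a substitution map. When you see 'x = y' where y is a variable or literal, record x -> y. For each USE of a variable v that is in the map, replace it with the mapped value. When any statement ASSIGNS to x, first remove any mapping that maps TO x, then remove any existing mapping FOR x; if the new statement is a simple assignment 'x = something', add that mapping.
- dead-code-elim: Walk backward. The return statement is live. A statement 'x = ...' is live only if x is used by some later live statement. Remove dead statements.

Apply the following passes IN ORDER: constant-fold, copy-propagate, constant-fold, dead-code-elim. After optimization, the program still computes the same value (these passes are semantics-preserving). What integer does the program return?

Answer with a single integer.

Initial IR:
  c = 7
  x = 8 * c
  b = x - 1
  z = c * 5
  v = 8 + b
  t = 2 * 9
  u = b
  return t
After constant-fold (8 stmts):
  c = 7
  x = 8 * c
  b = x - 1
  z = c * 5
  v = 8 + b
  t = 18
  u = b
  return t
After copy-propagate (8 stmts):
  c = 7
  x = 8 * 7
  b = x - 1
  z = 7 * 5
  v = 8 + b
  t = 18
  u = b
  return 18
After constant-fold (8 stmts):
  c = 7
  x = 56
  b = x - 1
  z = 35
  v = 8 + b
  t = 18
  u = b
  return 18
After dead-code-elim (1 stmts):
  return 18
Evaluate:
  c = 7  =>  c = 7
  x = 8 * c  =>  x = 56
  b = x - 1  =>  b = 55
  z = c * 5  =>  z = 35
  v = 8 + b  =>  v = 63
  t = 2 * 9  =>  t = 18
  u = b  =>  u = 55
  return t = 18

Answer: 18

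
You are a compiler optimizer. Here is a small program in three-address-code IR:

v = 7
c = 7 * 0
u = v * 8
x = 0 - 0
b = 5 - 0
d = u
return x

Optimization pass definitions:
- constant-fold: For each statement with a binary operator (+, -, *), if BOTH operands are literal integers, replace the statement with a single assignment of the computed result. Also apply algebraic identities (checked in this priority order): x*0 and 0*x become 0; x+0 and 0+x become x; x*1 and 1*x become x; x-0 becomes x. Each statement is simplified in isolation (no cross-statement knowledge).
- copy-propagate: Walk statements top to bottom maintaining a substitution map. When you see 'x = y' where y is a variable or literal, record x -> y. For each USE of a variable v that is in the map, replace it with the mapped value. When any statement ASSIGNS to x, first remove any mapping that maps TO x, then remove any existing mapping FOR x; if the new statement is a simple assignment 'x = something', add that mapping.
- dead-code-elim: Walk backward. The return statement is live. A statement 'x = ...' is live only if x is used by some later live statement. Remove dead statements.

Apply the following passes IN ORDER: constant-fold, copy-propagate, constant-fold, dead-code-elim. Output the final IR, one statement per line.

Answer: return 0

Derivation:
Initial IR:
  v = 7
  c = 7 * 0
  u = v * 8
  x = 0 - 0
  b = 5 - 0
  d = u
  return x
After constant-fold (7 stmts):
  v = 7
  c = 0
  u = v * 8
  x = 0
  b = 5
  d = u
  return x
After copy-propagate (7 stmts):
  v = 7
  c = 0
  u = 7 * 8
  x = 0
  b = 5
  d = u
  return 0
After constant-fold (7 stmts):
  v = 7
  c = 0
  u = 56
  x = 0
  b = 5
  d = u
  return 0
After dead-code-elim (1 stmts):
  return 0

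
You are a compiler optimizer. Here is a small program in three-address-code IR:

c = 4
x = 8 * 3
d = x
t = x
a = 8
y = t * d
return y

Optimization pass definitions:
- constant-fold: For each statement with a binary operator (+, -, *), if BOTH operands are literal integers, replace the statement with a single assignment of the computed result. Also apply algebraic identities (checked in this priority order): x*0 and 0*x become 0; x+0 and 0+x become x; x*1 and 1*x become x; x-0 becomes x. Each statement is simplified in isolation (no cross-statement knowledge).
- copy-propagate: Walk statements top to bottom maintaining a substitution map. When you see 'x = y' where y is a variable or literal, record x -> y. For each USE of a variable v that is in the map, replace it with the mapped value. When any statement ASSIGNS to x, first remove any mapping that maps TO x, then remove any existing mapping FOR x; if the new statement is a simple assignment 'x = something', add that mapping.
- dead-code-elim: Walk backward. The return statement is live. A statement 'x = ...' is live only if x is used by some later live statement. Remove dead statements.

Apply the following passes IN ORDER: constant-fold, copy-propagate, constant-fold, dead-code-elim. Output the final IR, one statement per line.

Answer: y = 576
return y

Derivation:
Initial IR:
  c = 4
  x = 8 * 3
  d = x
  t = x
  a = 8
  y = t * d
  return y
After constant-fold (7 stmts):
  c = 4
  x = 24
  d = x
  t = x
  a = 8
  y = t * d
  return y
After copy-propagate (7 stmts):
  c = 4
  x = 24
  d = 24
  t = 24
  a = 8
  y = 24 * 24
  return y
After constant-fold (7 stmts):
  c = 4
  x = 24
  d = 24
  t = 24
  a = 8
  y = 576
  return y
After dead-code-elim (2 stmts):
  y = 576
  return y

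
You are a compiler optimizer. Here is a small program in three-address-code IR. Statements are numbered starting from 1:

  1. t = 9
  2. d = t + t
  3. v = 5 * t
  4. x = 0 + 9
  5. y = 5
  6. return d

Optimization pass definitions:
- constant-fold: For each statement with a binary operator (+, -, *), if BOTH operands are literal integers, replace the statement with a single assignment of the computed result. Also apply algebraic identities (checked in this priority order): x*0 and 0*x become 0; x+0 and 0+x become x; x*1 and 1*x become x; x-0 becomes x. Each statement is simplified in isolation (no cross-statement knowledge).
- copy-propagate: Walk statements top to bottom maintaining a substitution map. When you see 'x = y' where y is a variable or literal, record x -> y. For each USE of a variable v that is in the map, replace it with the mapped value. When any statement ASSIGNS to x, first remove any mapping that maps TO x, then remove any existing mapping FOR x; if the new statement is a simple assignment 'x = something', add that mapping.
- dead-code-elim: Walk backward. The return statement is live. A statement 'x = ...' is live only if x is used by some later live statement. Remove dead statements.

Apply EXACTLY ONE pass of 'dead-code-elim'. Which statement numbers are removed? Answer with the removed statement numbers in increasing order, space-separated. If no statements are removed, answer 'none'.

Answer: 3 4 5

Derivation:
Backward liveness scan:
Stmt 1 't = 9': KEEP (t is live); live-in = []
Stmt 2 'd = t + t': KEEP (d is live); live-in = ['t']
Stmt 3 'v = 5 * t': DEAD (v not in live set ['d'])
Stmt 4 'x = 0 + 9': DEAD (x not in live set ['d'])
Stmt 5 'y = 5': DEAD (y not in live set ['d'])
Stmt 6 'return d': KEEP (return); live-in = ['d']
Removed statement numbers: [3, 4, 5]
Surviving IR:
  t = 9
  d = t + t
  return d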